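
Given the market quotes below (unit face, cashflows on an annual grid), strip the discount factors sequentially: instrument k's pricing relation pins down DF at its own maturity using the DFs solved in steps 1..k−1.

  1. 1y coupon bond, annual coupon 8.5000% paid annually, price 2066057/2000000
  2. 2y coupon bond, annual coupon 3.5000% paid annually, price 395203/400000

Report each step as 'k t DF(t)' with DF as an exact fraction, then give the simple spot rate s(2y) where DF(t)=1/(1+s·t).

1 1 9521/10000
2 2 1153/1250
s(2y) = (1/(1153/1250) − 1)/(2) = 97/2306 ≈ 4.2064%

step 1 [1y] bond c/1=17/200: DF=(2066057/2000000 − 17/200·(0))/(1+17/200) = 9521/10000 ≈ 0.952100
step 2 [2y] bond c/1=7/200: DF=(395203/400000 − 7/200·(0.952100))/(1+7/200) = 1153/1250 ≈ 0.922400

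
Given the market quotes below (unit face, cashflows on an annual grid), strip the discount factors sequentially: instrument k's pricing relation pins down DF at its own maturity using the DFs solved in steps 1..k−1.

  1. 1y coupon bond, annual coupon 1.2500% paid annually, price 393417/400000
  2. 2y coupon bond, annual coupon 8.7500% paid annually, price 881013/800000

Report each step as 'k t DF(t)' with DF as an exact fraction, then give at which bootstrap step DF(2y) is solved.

step 1 [1y] bond c/1=1/80: DF=(393417/400000 − 1/80·(0))/(1+1/80) = 4857/5000 ≈ 0.971400
step 2 [2y] bond c/1=7/80: DF=(881013/800000 − 7/80·(0.971400))/(1+7/80) = 1869/2000 ≈ 0.934500

1 1 4857/5000
2 2 1869/2000
DF(2y) is solved at step 2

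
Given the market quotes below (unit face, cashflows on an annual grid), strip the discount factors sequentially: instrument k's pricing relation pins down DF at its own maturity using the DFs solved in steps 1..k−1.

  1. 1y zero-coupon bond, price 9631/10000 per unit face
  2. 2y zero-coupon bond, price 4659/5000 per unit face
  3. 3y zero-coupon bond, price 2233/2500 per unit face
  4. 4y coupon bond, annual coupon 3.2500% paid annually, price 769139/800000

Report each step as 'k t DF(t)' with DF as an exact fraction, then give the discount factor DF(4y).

1 1 9631/10000
2 2 4659/5000
3 3 2233/2500
4 4 4217/5000
DF(4y) = 4217/5000 ≈ 0.843400

step 1 [1y] zero: DF = P = 9631/10000 ≈ 0.963100
step 2 [2y] zero: DF = P = 4659/5000 ≈ 0.931800
step 3 [3y] zero: DF = P = 2233/2500 ≈ 0.893200
step 4 [4y] bond c/1=13/400: DF=(769139/800000 − 13/400·(0.963100+0.931800+0.893200))/(1+13/400) = 4217/5000 ≈ 0.843400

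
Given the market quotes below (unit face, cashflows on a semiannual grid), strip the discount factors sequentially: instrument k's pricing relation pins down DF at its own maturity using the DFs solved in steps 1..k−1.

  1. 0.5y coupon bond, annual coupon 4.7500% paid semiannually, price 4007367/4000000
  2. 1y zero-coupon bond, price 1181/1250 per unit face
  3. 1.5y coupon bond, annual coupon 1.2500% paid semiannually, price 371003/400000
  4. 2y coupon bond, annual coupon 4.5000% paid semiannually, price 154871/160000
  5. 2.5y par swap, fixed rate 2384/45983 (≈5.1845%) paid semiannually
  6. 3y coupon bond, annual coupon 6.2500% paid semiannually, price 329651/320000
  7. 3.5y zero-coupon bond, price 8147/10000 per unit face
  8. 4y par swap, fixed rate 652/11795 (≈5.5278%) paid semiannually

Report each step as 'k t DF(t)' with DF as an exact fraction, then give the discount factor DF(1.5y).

1 1/2 4893/5000
2 1 1181/1250
3 3/2 4549/5000
4 2 8843/10000
5 5/2 1101/1250
6 3 2149/2500
7 7/2 8147/10000
8 4 2011/2500
DF(1.5y) = 4549/5000 ≈ 0.909800

step 1 [0.5y] bond c/2=19/800: DF=(4007367/4000000 − 19/800·(0))/(1+19/800) = 4893/5000 ≈ 0.978600
step 2 [1y] zero: DF = P = 1181/1250 ≈ 0.944800
step 3 [1.5y] bond c/2=1/160: DF=(371003/400000 − 1/160·(0.978600+0.944800))/(1+1/160) = 4549/5000 ≈ 0.909800
step 4 [2y] bond c/2=9/400: DF=(154871/160000 − 9/400·(0.978600+0.944800+0.909800))/(1+9/400) = 8843/10000 ≈ 0.884300
step 5 [2.5y] swap r/2=1192/45983: DF=(1 − 1192/45983·(0.978600+0.944800+0.909800+0.884300))/(1+1192/45983) = 1101/1250 ≈ 0.880800
step 6 [3y] bond c/2=1/32: DF=(329651/320000 − 1/32·(0.978600+0.944800+0.909800+0.884300+0.880800))/(1+1/32) = 2149/2500 ≈ 0.859600
step 7 [3.5y] zero: DF = P = 8147/10000 ≈ 0.814700
step 8 [4y] swap r/2=326/11795: DF=(1 − 326/11795·(0.978600+0.944800+0.909800+0.884300+0.880800+0.859600+0.814700))/(1+326/11795) = 2011/2500 ≈ 0.804400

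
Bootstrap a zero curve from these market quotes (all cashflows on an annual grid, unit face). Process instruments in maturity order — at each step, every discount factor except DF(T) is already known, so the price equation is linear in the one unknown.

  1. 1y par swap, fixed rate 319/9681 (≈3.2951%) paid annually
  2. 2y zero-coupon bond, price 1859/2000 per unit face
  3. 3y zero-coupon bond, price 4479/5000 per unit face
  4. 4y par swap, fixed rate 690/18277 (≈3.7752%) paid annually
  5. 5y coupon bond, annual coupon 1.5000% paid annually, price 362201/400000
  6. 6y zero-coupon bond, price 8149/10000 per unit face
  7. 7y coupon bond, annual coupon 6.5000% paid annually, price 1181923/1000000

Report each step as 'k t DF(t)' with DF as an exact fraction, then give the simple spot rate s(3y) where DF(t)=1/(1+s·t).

step 1 [1y] swap r/1=319/9681: DF=(1 − 319/9681·(0))/(1+319/9681) = 9681/10000 ≈ 0.968100
step 2 [2y] zero: DF = P = 1859/2000 ≈ 0.929500
step 3 [3y] zero: DF = P = 4479/5000 ≈ 0.895800
step 4 [4y] swap r/1=690/18277: DF=(1 − 690/18277·(0.968100+0.929500+0.895800))/(1+690/18277) = 431/500 ≈ 0.862000
step 5 [5y] bond c/1=3/200: DF=(362201/400000 − 3/200·(0.968100+0.929500+0.895800+0.862000))/(1+3/200) = 8381/10000 ≈ 0.838100
step 6 [6y] zero: DF = P = 8149/10000 ≈ 0.814900
step 7 [7y] bond c/1=13/200: DF=(1181923/1000000 − 13/200·(0.968100+0.929500+0.895800+0.862000+0.838100+0.814900))/(1+13/200) = 3929/5000 ≈ 0.785800

1 1 9681/10000
2 2 1859/2000
3 3 4479/5000
4 4 431/500
5 5 8381/10000
6 6 8149/10000
7 7 3929/5000
s(3y) = (1/(4479/5000) − 1)/(3) = 521/13437 ≈ 3.8774%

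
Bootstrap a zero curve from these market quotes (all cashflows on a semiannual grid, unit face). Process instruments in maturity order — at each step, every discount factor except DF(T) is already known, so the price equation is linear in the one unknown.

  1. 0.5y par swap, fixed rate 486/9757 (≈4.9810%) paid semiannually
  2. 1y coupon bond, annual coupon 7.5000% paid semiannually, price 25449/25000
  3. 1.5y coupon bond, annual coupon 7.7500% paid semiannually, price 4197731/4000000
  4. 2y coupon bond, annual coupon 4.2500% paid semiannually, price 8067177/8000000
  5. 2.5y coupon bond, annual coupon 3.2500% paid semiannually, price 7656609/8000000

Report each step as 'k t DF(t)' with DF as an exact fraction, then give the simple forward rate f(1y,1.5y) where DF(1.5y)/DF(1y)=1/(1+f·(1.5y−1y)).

1 1/2 9757/10000
2 1 9459/10000
3 3/2 4693/5000
4 2 9279/10000
5 5/2 2203/2500
f(1y,1.5y) = ((9459/10000)/(4693/5000) − 1)/(1/2) = 73/4693 ≈ 1.5555%

step 1 [0.5y] swap r/2=243/9757: DF=(1 − 243/9757·(0))/(1+243/9757) = 9757/10000 ≈ 0.975700
step 2 [1y] bond c/2=3/80: DF=(25449/25000 − 3/80·(0.975700))/(1+3/80) = 9459/10000 ≈ 0.945900
step 3 [1.5y] bond c/2=31/800: DF=(4197731/4000000 − 31/800·(0.975700+0.945900))/(1+31/800) = 4693/5000 ≈ 0.938600
step 4 [2y] bond c/2=17/800: DF=(8067177/8000000 − 17/800·(0.975700+0.945900+0.938600))/(1+17/800) = 9279/10000 ≈ 0.927900
step 5 [2.5y] bond c/2=13/800: DF=(7656609/8000000 − 13/800·(0.975700+0.945900+0.938600+0.927900))/(1+13/800) = 2203/2500 ≈ 0.881200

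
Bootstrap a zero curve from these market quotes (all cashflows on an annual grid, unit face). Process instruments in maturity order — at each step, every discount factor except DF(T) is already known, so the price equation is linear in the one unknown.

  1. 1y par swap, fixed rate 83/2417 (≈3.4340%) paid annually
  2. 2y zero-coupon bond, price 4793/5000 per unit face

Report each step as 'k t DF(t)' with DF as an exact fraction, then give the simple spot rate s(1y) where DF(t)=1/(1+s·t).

step 1 [1y] swap r/1=83/2417: DF=(1 − 83/2417·(0))/(1+83/2417) = 2417/2500 ≈ 0.966800
step 2 [2y] zero: DF = P = 4793/5000 ≈ 0.958600

1 1 2417/2500
2 2 4793/5000
s(1y) = (1/(2417/2500) − 1)/(1) = 83/2417 ≈ 3.4340%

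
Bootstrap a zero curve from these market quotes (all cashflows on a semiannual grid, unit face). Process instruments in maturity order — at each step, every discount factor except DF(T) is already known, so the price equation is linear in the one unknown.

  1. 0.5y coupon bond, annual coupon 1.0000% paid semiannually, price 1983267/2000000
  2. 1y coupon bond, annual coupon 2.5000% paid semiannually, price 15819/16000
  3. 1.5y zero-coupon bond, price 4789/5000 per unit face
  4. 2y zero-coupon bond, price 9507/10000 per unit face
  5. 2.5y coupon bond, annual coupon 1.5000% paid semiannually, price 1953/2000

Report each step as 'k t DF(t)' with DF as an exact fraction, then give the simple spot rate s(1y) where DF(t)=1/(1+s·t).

step 1 [0.5y] bond c/2=1/200: DF=(1983267/2000000 − 1/200·(0))/(1+1/200) = 9867/10000 ≈ 0.986700
step 2 [1y] bond c/2=1/80: DF=(15819/16000 − 1/80·(0.986700))/(1+1/80) = 9643/10000 ≈ 0.964300
step 3 [1.5y] zero: DF = P = 4789/5000 ≈ 0.957800
step 4 [2y] zero: DF = P = 9507/10000 ≈ 0.950700
step 5 [2.5y] bond c/2=3/400: DF=(1953/2000 − 3/400·(0.986700+0.964300+0.957800+0.950700))/(1+3/400) = 1881/2000 ≈ 0.940500

1 1/2 9867/10000
2 1 9643/10000
3 3/2 4789/5000
4 2 9507/10000
5 5/2 1881/2000
s(1y) = (1/(9643/10000) − 1)/(1) = 357/9643 ≈ 3.7022%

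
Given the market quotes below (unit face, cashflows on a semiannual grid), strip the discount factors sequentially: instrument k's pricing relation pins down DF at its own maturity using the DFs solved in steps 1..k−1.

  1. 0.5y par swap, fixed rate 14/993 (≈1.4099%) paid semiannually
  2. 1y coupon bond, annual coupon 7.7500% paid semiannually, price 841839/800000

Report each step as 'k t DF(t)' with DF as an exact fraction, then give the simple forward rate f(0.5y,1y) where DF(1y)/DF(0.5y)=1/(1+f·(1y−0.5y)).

step 1 [0.5y] swap r/2=7/993: DF=(1 − 7/993·(0))/(1+7/993) = 993/1000 ≈ 0.993000
step 2 [1y] bond c/2=31/800: DF=(841839/800000 − 31/800·(0.993000))/(1+31/800) = 122/125 ≈ 0.976000

1 1/2 993/1000
2 1 122/125
f(0.5y,1y) = ((993/1000)/(122/125) − 1)/(1/2) = 17/488 ≈ 3.4836%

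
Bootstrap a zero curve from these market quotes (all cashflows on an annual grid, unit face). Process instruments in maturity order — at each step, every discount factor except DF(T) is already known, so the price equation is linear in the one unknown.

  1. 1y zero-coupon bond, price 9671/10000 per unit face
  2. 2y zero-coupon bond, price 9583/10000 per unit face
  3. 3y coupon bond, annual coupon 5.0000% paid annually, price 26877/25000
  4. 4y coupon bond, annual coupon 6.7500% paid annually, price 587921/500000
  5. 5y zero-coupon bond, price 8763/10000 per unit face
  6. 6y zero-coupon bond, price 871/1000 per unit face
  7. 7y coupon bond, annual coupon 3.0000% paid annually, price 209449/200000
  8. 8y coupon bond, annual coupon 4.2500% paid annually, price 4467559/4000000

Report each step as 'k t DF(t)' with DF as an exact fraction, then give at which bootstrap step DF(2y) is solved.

step 1 [1y] zero: DF = P = 9671/10000 ≈ 0.967100
step 2 [2y] zero: DF = P = 9583/10000 ≈ 0.958300
step 3 [3y] bond c/1=1/20: DF=(26877/25000 − 1/20·(0.967100+0.958300))/(1+1/20) = 4661/5000 ≈ 0.932200
step 4 [4y] bond c/1=27/400: DF=(587921/500000 − 27/400·(0.967100+0.958300+0.932200))/(1+27/400) = 1151/1250 ≈ 0.920800
step 5 [5y] zero: DF = P = 8763/10000 ≈ 0.876300
step 6 [6y] zero: DF = P = 871/1000 ≈ 0.871000
step 7 [7y] bond c/1=3/100: DF=(209449/200000 − 3/100·(0.967100+0.958300+0.932200+0.920800+0.876300+0.871000))/(1+3/100) = 4279/5000 ≈ 0.855800
step 8 [8y] bond c/1=17/400: DF=(4467559/4000000 − 17/400·(0.967100+0.958300+0.932200+0.920800+0.876300+0.871000+0.855800))/(1+17/400) = 507/625 ≈ 0.811200

1 1 9671/10000
2 2 9583/10000
3 3 4661/5000
4 4 1151/1250
5 5 8763/10000
6 6 871/1000
7 7 4279/5000
8 8 507/625
DF(2y) is solved at step 2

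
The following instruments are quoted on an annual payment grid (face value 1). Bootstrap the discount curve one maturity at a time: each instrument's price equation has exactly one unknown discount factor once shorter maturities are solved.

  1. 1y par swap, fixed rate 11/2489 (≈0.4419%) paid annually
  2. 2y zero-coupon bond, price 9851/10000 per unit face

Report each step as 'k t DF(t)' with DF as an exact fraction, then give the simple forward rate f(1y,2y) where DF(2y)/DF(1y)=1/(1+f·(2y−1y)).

1 1 2489/2500
2 2 9851/10000
f(1y,2y) = ((2489/2500)/(9851/10000) − 1)/(1) = 105/9851 ≈ 1.0659%

step 1 [1y] swap r/1=11/2489: DF=(1 − 11/2489·(0))/(1+11/2489) = 2489/2500 ≈ 0.995600
step 2 [2y] zero: DF = P = 9851/10000 ≈ 0.985100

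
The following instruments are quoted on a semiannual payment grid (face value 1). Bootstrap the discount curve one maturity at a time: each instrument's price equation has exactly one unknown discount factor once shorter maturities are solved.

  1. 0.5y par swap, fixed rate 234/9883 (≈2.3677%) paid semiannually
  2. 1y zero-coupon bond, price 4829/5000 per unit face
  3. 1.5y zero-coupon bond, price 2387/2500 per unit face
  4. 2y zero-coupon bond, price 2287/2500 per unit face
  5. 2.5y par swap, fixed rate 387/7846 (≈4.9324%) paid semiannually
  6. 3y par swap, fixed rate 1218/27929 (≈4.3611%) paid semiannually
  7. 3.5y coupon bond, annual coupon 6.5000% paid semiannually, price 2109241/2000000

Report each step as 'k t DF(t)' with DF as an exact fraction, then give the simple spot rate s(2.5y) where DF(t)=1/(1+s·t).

step 1 [0.5y] swap r/2=117/9883: DF=(1 − 117/9883·(0))/(1+117/9883) = 9883/10000 ≈ 0.988300
step 2 [1y] zero: DF = P = 4829/5000 ≈ 0.965800
step 3 [1.5y] zero: DF = P = 2387/2500 ≈ 0.954800
step 4 [2y] zero: DF = P = 2287/2500 ≈ 0.914800
step 5 [2.5y] swap r/2=387/15692: DF=(1 − 387/15692·(0.988300+0.965800+0.954800+0.914800))/(1+387/15692) = 8839/10000 ≈ 0.883900
step 6 [3y] swap r/2=609/27929: DF=(1 − 609/27929·(0.988300+0.965800+0.954800+0.914800+0.883900))/(1+609/27929) = 4391/5000 ≈ 0.878200
step 7 [3.5y] bond c/2=13/400: DF=(2109241/2000000 − 13/400·(0.988300+0.965800+0.954800+0.914800+0.883900+0.878200))/(1+13/400) = 1057/1250 ≈ 0.845600

1 1/2 9883/10000
2 1 4829/5000
3 3/2 2387/2500
4 2 2287/2500
5 5/2 8839/10000
6 3 4391/5000
7 7/2 1057/1250
s(2.5y) = (1/(8839/10000) − 1)/(5/2) = 2322/44195 ≈ 5.2540%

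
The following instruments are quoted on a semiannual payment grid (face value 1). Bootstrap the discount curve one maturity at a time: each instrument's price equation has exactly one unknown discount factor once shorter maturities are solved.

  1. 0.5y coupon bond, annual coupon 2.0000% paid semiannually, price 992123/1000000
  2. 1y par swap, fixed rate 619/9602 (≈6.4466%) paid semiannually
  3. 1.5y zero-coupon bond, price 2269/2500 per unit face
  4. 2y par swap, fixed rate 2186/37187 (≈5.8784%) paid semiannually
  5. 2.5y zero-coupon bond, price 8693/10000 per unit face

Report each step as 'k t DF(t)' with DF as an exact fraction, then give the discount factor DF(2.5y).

step 1 [0.5y] bond c/2=1/100: DF=(992123/1000000 − 1/100·(0))/(1+1/100) = 9823/10000 ≈ 0.982300
step 2 [1y] swap r/2=619/19204: DF=(1 − 619/19204·(0.982300))/(1+619/19204) = 9381/10000 ≈ 0.938100
step 3 [1.5y] zero: DF = P = 2269/2500 ≈ 0.907600
step 4 [2y] swap r/2=1093/37187: DF=(1 − 1093/37187·(0.982300+0.938100+0.907600))/(1+1093/37187) = 8907/10000 ≈ 0.890700
step 5 [2.5y] zero: DF = P = 8693/10000 ≈ 0.869300

1 1/2 9823/10000
2 1 9381/10000
3 3/2 2269/2500
4 2 8907/10000
5 5/2 8693/10000
DF(2.5y) = 8693/10000 ≈ 0.869300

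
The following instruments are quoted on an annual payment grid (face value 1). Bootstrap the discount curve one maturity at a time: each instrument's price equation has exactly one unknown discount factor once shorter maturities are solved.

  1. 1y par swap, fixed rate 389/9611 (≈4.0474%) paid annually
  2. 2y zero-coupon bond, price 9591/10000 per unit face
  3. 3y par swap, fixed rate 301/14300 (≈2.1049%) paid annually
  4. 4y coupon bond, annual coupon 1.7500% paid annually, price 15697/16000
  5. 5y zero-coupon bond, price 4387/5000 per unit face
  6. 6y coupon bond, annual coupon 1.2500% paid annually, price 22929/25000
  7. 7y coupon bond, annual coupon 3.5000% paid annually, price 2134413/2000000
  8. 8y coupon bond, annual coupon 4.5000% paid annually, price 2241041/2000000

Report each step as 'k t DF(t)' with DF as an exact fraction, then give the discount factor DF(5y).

step 1 [1y] swap r/1=389/9611: DF=(1 − 389/9611·(0))/(1+389/9611) = 9611/10000 ≈ 0.961100
step 2 [2y] zero: DF = P = 9591/10000 ≈ 0.959100
step 3 [3y] swap r/1=301/14300: DF=(1 − 301/14300·(0.961100+0.959100))/(1+301/14300) = 4699/5000 ≈ 0.939800
step 4 [4y] bond c/1=7/400: DF=(15697/16000 − 7/400·(0.961100+0.959100+0.939800))/(1+7/400) = 183/200 ≈ 0.915000
step 5 [5y] zero: DF = P = 4387/5000 ≈ 0.877400
step 6 [6y] bond c/1=1/80: DF=(22929/25000 − 1/80·(0.961100+0.959100+0.939800+0.915000+0.877400))/(1+1/80) = 2121/2500 ≈ 0.848400
step 7 [7y] bond c/1=7/200: DF=(2134413/2000000 − 7/200·(0.961100+0.959100+0.939800+0.915000+0.877400+0.848400))/(1+7/200) = 8451/10000 ≈ 0.845100
step 8 [8y] bond c/1=9/200: DF=(2241041/2000000 − 9/200·(0.961100+0.959100+0.939800+0.915000+0.877400+0.848400+0.845100))/(1+9/200) = 799/1000 ≈ 0.799000

1 1 9611/10000
2 2 9591/10000
3 3 4699/5000
4 4 183/200
5 5 4387/5000
6 6 2121/2500
7 7 8451/10000
8 8 799/1000
DF(5y) = 4387/5000 ≈ 0.877400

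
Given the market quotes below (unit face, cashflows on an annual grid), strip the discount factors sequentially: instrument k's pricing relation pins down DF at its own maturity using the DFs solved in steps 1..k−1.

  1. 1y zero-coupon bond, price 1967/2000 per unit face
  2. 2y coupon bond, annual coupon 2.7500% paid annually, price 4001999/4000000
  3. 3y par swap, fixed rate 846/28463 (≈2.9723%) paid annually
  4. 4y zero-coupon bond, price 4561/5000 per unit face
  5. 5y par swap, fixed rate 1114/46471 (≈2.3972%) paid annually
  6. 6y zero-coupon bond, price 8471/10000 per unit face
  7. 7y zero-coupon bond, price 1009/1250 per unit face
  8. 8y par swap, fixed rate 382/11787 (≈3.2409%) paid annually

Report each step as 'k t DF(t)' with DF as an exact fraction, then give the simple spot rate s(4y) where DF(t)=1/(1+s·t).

1 1 1967/2000
2 2 4737/5000
3 3 4577/5000
4 4 4561/5000
5 5 4443/5000
6 6 8471/10000
7 7 1009/1250
8 8 1927/2500
s(4y) = (1/(4561/5000) − 1)/(4) = 439/18244 ≈ 2.4063%

step 1 [1y] zero: DF = P = 1967/2000 ≈ 0.983500
step 2 [2y] bond c/1=11/400: DF=(4001999/4000000 − 11/400·(0.983500))/(1+11/400) = 4737/5000 ≈ 0.947400
step 3 [3y] swap r/1=846/28463: DF=(1 − 846/28463·(0.983500+0.947400))/(1+846/28463) = 4577/5000 ≈ 0.915400
step 4 [4y] zero: DF = P = 4561/5000 ≈ 0.912200
step 5 [5y] swap r/1=1114/46471: DF=(1 − 1114/46471·(0.983500+0.947400+0.915400+0.912200))/(1+1114/46471) = 4443/5000 ≈ 0.888600
step 6 [6y] zero: DF = P = 8471/10000 ≈ 0.847100
step 7 [7y] zero: DF = P = 1009/1250 ≈ 0.807200
step 8 [8y] swap r/1=382/11787: DF=(1 − 382/11787·(0.983500+0.947400+0.915400+0.912200+0.888600+0.847100+0.807200))/(1+382/11787) = 1927/2500 ≈ 0.770800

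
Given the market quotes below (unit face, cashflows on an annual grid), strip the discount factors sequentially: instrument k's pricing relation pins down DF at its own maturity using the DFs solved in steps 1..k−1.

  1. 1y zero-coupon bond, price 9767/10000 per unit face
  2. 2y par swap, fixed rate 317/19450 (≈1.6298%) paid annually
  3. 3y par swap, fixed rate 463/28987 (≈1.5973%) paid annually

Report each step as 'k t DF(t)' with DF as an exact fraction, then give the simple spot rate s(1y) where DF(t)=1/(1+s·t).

1 1 9767/10000
2 2 9683/10000
3 3 9537/10000
s(1y) = (1/(9767/10000) − 1)/(1) = 233/9767 ≈ 2.3856%

step 1 [1y] zero: DF = P = 9767/10000 ≈ 0.976700
step 2 [2y] swap r/1=317/19450: DF=(1 − 317/19450·(0.976700))/(1+317/19450) = 9683/10000 ≈ 0.968300
step 3 [3y] swap r/1=463/28987: DF=(1 − 463/28987·(0.976700+0.968300))/(1+463/28987) = 9537/10000 ≈ 0.953700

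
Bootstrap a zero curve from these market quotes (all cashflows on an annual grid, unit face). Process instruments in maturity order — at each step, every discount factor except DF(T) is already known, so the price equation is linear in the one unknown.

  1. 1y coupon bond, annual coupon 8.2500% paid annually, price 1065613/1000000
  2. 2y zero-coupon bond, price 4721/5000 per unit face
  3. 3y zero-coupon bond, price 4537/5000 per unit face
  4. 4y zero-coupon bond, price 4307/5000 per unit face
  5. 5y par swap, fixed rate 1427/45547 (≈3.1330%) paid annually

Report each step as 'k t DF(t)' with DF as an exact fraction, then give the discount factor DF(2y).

step 1 [1y] bond c/1=33/400: DF=(1065613/1000000 − 33/400·(0))/(1+33/400) = 2461/2500 ≈ 0.984400
step 2 [2y] zero: DF = P = 4721/5000 ≈ 0.944200
step 3 [3y] zero: DF = P = 4537/5000 ≈ 0.907400
step 4 [4y] zero: DF = P = 4307/5000 ≈ 0.861400
step 5 [5y] swap r/1=1427/45547: DF=(1 − 1427/45547·(0.984400+0.944200+0.907400+0.861400))/(1+1427/45547) = 8573/10000 ≈ 0.857300

1 1 2461/2500
2 2 4721/5000
3 3 4537/5000
4 4 4307/5000
5 5 8573/10000
DF(2y) = 4721/5000 ≈ 0.944200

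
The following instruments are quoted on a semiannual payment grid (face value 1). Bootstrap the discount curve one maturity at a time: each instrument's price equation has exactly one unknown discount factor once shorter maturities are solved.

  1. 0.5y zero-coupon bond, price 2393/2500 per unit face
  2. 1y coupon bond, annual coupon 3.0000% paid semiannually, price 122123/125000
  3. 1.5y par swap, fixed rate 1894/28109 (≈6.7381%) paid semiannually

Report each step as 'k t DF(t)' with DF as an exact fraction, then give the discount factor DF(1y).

step 1 [0.5y] zero: DF = P = 2393/2500 ≈ 0.957200
step 2 [1y] bond c/2=3/200: DF=(122123/125000 − 3/200·(0.957200))/(1+3/200) = 2371/2500 ≈ 0.948400
step 3 [1.5y] swap r/2=947/28109: DF=(1 − 947/28109·(0.957200+0.948400))/(1+947/28109) = 9053/10000 ≈ 0.905300

1 1/2 2393/2500
2 1 2371/2500
3 3/2 9053/10000
DF(1y) = 2371/2500 ≈ 0.948400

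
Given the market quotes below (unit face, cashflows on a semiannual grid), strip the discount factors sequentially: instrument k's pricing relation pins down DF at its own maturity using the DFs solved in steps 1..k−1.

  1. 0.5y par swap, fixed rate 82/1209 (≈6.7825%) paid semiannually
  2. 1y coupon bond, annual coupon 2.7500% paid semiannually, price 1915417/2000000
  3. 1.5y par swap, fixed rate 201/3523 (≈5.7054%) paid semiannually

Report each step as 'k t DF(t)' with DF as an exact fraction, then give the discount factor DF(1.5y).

step 1 [0.5y] swap r/2=41/1209: DF=(1 − 41/1209·(0))/(1+41/1209) = 1209/1250 ≈ 0.967200
step 2 [1y] bond c/2=11/800: DF=(1915417/2000000 − 11/800·(0.967200))/(1+11/800) = 2329/2500 ≈ 0.931600
step 3 [1.5y] swap r/2=201/7046: DF=(1 − 201/7046·(0.967200+0.931600))/(1+201/7046) = 2299/2500 ≈ 0.919600

1 1/2 1209/1250
2 1 2329/2500
3 3/2 2299/2500
DF(1.5y) = 2299/2500 ≈ 0.919600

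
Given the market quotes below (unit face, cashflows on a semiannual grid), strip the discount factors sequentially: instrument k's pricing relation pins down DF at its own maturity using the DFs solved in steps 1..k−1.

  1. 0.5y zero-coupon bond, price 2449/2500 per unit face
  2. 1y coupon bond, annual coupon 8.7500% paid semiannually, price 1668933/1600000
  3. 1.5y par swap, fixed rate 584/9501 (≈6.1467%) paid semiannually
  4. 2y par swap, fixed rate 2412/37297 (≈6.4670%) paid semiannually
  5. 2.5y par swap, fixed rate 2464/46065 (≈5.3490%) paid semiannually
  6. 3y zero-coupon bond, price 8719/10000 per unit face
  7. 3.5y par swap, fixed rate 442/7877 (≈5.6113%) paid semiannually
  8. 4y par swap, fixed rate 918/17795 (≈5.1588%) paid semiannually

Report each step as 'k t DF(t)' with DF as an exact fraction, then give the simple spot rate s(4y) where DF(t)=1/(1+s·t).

step 1 [0.5y] zero: DF = P = 2449/2500 ≈ 0.979600
step 2 [1y] bond c/2=7/160: DF=(1668933/1600000 − 7/160·(0.979600))/(1+7/160) = 9583/10000 ≈ 0.958300
step 3 [1.5y] swap r/2=292/9501: DF=(1 − 292/9501·(0.979600+0.958300))/(1+292/9501) = 2281/2500 ≈ 0.912400
step 4 [2y] swap r/2=1206/37297: DF=(1 − 1206/37297·(0.979600+0.958300+0.912400))/(1+1206/37297) = 4397/5000 ≈ 0.879400
step 5 [2.5y] swap r/2=1232/46065: DF=(1 − 1232/46065·(0.979600+0.958300+0.912400+0.879400))/(1+1232/46065) = 548/625 ≈ 0.876800
step 6 [3y] zero: DF = P = 8719/10000 ≈ 0.871900
step 7 [3.5y] swap r/2=221/7877: DF=(1 − 221/7877·(0.979600+0.958300+0.912400+0.879400+0.876800+0.871900))/(1+221/7877) = 1029/1250 ≈ 0.823200
step 8 [4y] swap r/2=459/17795: DF=(1 − 459/17795·(0.979600+0.958300+0.912400+0.879400+0.876800+0.871900+0.823200))/(1+459/17795) = 2041/2500 ≈ 0.816400

1 1/2 2449/2500
2 1 9583/10000
3 3/2 2281/2500
4 2 4397/5000
5 5/2 548/625
6 3 8719/10000
7 7/2 1029/1250
8 4 2041/2500
s(4y) = (1/(2041/2500) − 1)/(4) = 459/8164 ≈ 5.6222%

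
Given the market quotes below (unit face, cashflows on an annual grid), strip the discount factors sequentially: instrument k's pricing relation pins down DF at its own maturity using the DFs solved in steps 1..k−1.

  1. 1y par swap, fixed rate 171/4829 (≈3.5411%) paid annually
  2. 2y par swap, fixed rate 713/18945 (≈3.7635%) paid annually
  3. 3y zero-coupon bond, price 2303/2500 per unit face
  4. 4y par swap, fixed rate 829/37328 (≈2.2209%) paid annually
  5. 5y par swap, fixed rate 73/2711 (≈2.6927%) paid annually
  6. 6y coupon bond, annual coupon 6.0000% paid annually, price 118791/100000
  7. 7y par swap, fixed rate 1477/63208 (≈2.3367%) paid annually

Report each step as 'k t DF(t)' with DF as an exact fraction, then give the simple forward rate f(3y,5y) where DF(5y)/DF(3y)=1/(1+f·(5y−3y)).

step 1 [1y] swap r/1=171/4829: DF=(1 − 171/4829·(0))/(1+171/4829) = 4829/5000 ≈ 0.965800
step 2 [2y] swap r/1=713/18945: DF=(1 − 713/18945·(0.965800))/(1+713/18945) = 9287/10000 ≈ 0.928700
step 3 [3y] zero: DF = P = 2303/2500 ≈ 0.921200
step 4 [4y] swap r/1=829/37328: DF=(1 − 829/37328·(0.965800+0.928700+0.921200))/(1+829/37328) = 9171/10000 ≈ 0.917100
step 5 [5y] swap r/1=73/2711: DF=(1 − 73/2711·(0.965800+0.928700+0.921200+0.917100))/(1+73/2711) = 8759/10000 ≈ 0.875900
step 6 [6y] bond c/1=3/50: DF=(118791/100000 − 3/50·(0.965800+0.928700+0.921200+0.917100+0.875900))/(1+3/50) = 4299/5000 ≈ 0.859800
step 7 [7y] swap r/1=1477/63208: DF=(1 − 1477/63208·(0.965800+0.928700+0.921200+0.917100+0.875900+0.859800))/(1+1477/63208) = 8523/10000 ≈ 0.852300

1 1 4829/5000
2 2 9287/10000
3 3 2303/2500
4 4 9171/10000
5 5 8759/10000
6 6 4299/5000
7 7 8523/10000
f(3y,5y) = ((2303/2500)/(8759/10000) − 1)/(2) = 453/17518 ≈ 2.5859%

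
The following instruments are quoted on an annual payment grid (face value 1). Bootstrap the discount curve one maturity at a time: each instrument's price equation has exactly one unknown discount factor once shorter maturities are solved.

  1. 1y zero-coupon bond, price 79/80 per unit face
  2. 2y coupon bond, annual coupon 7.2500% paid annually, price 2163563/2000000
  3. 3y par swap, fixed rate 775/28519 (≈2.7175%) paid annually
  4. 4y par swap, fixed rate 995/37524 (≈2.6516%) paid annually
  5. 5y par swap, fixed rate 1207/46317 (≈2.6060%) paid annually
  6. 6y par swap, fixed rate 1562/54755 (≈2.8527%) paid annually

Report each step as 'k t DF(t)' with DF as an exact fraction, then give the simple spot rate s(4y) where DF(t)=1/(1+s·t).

1 1 79/80
2 2 9419/10000
3 3 369/400
4 4 1801/2000
5 5 8793/10000
6 6 4219/5000
s(4y) = (1/(1801/2000) − 1)/(4) = 199/7204 ≈ 2.7624%

step 1 [1y] zero: DF = P = 79/80 ≈ 0.987500
step 2 [2y] bond c/1=29/400: DF=(2163563/2000000 − 29/400·(0.987500))/(1+29/400) = 9419/10000 ≈ 0.941900
step 3 [3y] swap r/1=775/28519: DF=(1 − 775/28519·(0.987500+0.941900))/(1+775/28519) = 369/400 ≈ 0.922500
step 4 [4y] swap r/1=995/37524: DF=(1 − 995/37524·(0.987500+0.941900+0.922500))/(1+995/37524) = 1801/2000 ≈ 0.900500
step 5 [5y] swap r/1=1207/46317: DF=(1 − 1207/46317·(0.987500+0.941900+0.922500+0.900500))/(1+1207/46317) = 8793/10000 ≈ 0.879300
step 6 [6y] swap r/1=1562/54755: DF=(1 − 1562/54755·(0.987500+0.941900+0.922500+0.900500+0.879300))/(1+1562/54755) = 4219/5000 ≈ 0.843800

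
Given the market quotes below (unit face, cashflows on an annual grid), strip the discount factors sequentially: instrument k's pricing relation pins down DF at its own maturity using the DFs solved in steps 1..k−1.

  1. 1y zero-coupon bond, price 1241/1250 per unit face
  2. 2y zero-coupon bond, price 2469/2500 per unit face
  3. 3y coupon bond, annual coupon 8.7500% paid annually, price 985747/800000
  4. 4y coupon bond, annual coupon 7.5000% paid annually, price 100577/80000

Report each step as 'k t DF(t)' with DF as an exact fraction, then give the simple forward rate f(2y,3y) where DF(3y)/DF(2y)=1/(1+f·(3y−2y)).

1 1 1241/1250
2 2 2469/2500
3 3 9737/10000
4 4 4817/5000
f(2y,3y) = ((2469/2500)/(9737/10000) − 1)/(1) = 139/9737 ≈ 1.4275%

step 1 [1y] zero: DF = P = 1241/1250 ≈ 0.992800
step 2 [2y] zero: DF = P = 2469/2500 ≈ 0.987600
step 3 [3y] bond c/1=7/80: DF=(985747/800000 − 7/80·(0.992800+0.987600))/(1+7/80) = 9737/10000 ≈ 0.973700
step 4 [4y] bond c/1=3/40: DF=(100577/80000 − 3/40·(0.992800+0.987600+0.973700))/(1+3/40) = 4817/5000 ≈ 0.963400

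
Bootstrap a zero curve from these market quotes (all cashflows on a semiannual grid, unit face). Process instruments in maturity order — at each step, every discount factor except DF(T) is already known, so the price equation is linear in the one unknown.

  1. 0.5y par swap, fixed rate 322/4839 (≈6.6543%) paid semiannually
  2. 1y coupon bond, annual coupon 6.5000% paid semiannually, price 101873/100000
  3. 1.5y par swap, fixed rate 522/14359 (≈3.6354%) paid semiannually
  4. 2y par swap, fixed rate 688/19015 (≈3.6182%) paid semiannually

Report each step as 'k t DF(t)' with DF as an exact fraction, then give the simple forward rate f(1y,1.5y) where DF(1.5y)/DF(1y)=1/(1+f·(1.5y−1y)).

1 1/2 4839/5000
2 1 4781/5000
3 3/2 4739/5000
4 2 582/625
f(1y,1.5y) = ((4781/5000)/(4739/5000) − 1)/(1/2) = 12/677 ≈ 1.7725%

step 1 [0.5y] swap r/2=161/4839: DF=(1 − 161/4839·(0))/(1+161/4839) = 4839/5000 ≈ 0.967800
step 2 [1y] bond c/2=13/400: DF=(101873/100000 − 13/400·(0.967800))/(1+13/400) = 4781/5000 ≈ 0.956200
step 3 [1.5y] swap r/2=261/14359: DF=(1 − 261/14359·(0.967800+0.956200))/(1+261/14359) = 4739/5000 ≈ 0.947800
step 4 [2y] swap r/2=344/19015: DF=(1 − 344/19015·(0.967800+0.956200+0.947800))/(1+344/19015) = 582/625 ≈ 0.931200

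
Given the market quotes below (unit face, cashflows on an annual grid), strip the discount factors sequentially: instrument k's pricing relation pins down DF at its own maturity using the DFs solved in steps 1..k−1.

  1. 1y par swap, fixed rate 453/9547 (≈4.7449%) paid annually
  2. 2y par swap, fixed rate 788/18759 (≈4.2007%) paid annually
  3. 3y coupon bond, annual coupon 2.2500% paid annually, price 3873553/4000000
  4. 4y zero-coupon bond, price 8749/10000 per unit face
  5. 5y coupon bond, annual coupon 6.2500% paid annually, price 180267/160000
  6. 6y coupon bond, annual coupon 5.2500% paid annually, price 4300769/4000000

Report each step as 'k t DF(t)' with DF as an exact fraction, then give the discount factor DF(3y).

step 1 [1y] swap r/1=453/9547: DF=(1 − 453/9547·(0))/(1+453/9547) = 9547/10000 ≈ 0.954700
step 2 [2y] swap r/1=788/18759: DF=(1 − 788/18759·(0.954700))/(1+788/18759) = 2303/2500 ≈ 0.921200
step 3 [3y] bond c/1=9/400: DF=(3873553/4000000 − 9/400·(0.954700+0.921200))/(1+9/400) = 4529/5000 ≈ 0.905800
step 4 [4y] zero: DF = P = 8749/10000 ≈ 0.874900
step 5 [5y] bond c/1=1/16: DF=(180267/160000 − 1/16·(0.954700+0.921200+0.905800+0.874900))/(1+1/16) = 8453/10000 ≈ 0.845300
step 6 [6y] bond c/1=21/400: DF=(4300769/4000000 − 21/400·(0.954700+0.921200+0.905800+0.874900+0.845300))/(1+21/400) = 797/1000 ≈ 0.797000

1 1 9547/10000
2 2 2303/2500
3 3 4529/5000
4 4 8749/10000
5 5 8453/10000
6 6 797/1000
DF(3y) = 4529/5000 ≈ 0.905800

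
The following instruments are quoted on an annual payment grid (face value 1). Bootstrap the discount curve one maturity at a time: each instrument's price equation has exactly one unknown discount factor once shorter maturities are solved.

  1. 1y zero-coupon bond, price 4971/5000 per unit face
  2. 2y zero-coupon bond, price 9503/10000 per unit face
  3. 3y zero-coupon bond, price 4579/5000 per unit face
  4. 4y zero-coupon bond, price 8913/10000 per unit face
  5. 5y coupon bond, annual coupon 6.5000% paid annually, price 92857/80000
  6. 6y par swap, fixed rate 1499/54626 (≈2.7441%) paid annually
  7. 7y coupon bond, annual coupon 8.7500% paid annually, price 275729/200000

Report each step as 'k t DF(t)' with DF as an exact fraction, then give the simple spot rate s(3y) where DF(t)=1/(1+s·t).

step 1 [1y] zero: DF = P = 4971/5000 ≈ 0.994200
step 2 [2y] zero: DF = P = 9503/10000 ≈ 0.950300
step 3 [3y] zero: DF = P = 4579/5000 ≈ 0.915800
step 4 [4y] zero: DF = P = 8913/10000 ≈ 0.891300
step 5 [5y] bond c/1=13/200: DF=(92857/80000 − 13/200·(0.994200+0.950300+0.915800+0.891300))/(1+13/200) = 8609/10000 ≈ 0.860900
step 6 [6y] swap r/1=1499/54626: DF=(1 − 1499/54626·(0.994200+0.950300+0.915800+0.891300+0.860900))/(1+1499/54626) = 8501/10000 ≈ 0.850100
step 7 [7y] bond c/1=7/80: DF=(275729/200000 − 7/80·(0.994200+0.950300+0.915800+0.891300+0.860900+0.850100))/(1+7/80) = 4141/5000 ≈ 0.828200

1 1 4971/5000
2 2 9503/10000
3 3 4579/5000
4 4 8913/10000
5 5 8609/10000
6 6 8501/10000
7 7 4141/5000
s(3y) = (1/(4579/5000) − 1)/(3) = 421/13737 ≈ 3.0647%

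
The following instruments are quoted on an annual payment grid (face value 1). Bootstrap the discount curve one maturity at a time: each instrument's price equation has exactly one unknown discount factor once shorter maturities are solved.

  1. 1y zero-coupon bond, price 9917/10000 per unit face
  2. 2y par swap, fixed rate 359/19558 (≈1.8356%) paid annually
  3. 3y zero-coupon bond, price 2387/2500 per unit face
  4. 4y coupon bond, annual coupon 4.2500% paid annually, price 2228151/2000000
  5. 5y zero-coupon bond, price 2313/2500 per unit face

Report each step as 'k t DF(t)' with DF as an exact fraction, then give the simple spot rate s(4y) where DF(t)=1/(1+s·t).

step 1 [1y] zero: DF = P = 9917/10000 ≈ 0.991700
step 2 [2y] swap r/1=359/19558: DF=(1 − 359/19558·(0.991700))/(1+359/19558) = 9641/10000 ≈ 0.964100
step 3 [3y] zero: DF = P = 2387/2500 ≈ 0.954800
step 4 [4y] bond c/1=17/400: DF=(2228151/2000000 − 17/400·(0.991700+0.964100+0.954800))/(1+17/400) = 19/20 ≈ 0.950000
step 5 [5y] zero: DF = P = 2313/2500 ≈ 0.925200

1 1 9917/10000
2 2 9641/10000
3 3 2387/2500
4 4 19/20
5 5 2313/2500
s(4y) = (1/(19/20) − 1)/(4) = 1/76 ≈ 1.3158%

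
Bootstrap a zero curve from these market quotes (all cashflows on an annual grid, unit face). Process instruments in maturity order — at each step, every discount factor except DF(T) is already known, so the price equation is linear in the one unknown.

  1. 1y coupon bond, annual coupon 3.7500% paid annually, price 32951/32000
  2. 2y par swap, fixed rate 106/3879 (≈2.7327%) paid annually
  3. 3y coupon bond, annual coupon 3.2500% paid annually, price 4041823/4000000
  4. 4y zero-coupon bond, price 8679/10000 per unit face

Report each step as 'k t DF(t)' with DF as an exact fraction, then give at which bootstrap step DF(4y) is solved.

step 1 [1y] bond c/1=3/80: DF=(32951/32000 − 3/80·(0))/(1+3/80) = 397/400 ≈ 0.992500
step 2 [2y] swap r/1=106/3879: DF=(1 − 106/3879·(0.992500))/(1+106/3879) = 947/1000 ≈ 0.947000
step 3 [3y] bond c/1=13/400: DF=(4041823/4000000 − 13/400·(0.992500+0.947000))/(1+13/400) = 1147/1250 ≈ 0.917600
step 4 [4y] zero: DF = P = 8679/10000 ≈ 0.867900

1 1 397/400
2 2 947/1000
3 3 1147/1250
4 4 8679/10000
DF(4y) is solved at step 4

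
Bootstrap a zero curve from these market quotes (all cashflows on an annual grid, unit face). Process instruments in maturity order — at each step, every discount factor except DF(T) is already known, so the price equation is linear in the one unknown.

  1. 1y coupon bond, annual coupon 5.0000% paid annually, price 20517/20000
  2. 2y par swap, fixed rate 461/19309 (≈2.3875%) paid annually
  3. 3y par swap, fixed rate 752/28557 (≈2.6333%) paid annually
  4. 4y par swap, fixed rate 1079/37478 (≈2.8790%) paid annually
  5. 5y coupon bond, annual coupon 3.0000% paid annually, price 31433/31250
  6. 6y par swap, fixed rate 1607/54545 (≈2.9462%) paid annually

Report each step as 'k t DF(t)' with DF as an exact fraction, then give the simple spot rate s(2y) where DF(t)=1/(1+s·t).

step 1 [1y] bond c/1=1/20: DF=(20517/20000 − 1/20·(0))/(1+1/20) = 977/1000 ≈ 0.977000
step 2 [2y] swap r/1=461/19309: DF=(1 − 461/19309·(0.977000))/(1+461/19309) = 9539/10000 ≈ 0.953900
step 3 [3y] swap r/1=752/28557: DF=(1 − 752/28557·(0.977000+0.953900))/(1+752/28557) = 578/625 ≈ 0.924800
step 4 [4y] swap r/1=1079/37478: DF=(1 − 1079/37478·(0.977000+0.953900+0.924800))/(1+1079/37478) = 8921/10000 ≈ 0.892100
step 5 [5y] bond c/1=3/100: DF=(31433/31250 − 3/100·(0.977000+0.953900+0.924800+0.892100))/(1+3/100) = 4337/5000 ≈ 0.867400
step 6 [6y] swap r/1=1607/54545: DF=(1 − 1607/54545·(0.977000+0.953900+0.924800+0.892100+0.867400))/(1+1607/54545) = 8393/10000 ≈ 0.839300

1 1 977/1000
2 2 9539/10000
3 3 578/625
4 4 8921/10000
5 5 4337/5000
6 6 8393/10000
s(2y) = (1/(9539/10000) − 1)/(2) = 461/19078 ≈ 2.4164%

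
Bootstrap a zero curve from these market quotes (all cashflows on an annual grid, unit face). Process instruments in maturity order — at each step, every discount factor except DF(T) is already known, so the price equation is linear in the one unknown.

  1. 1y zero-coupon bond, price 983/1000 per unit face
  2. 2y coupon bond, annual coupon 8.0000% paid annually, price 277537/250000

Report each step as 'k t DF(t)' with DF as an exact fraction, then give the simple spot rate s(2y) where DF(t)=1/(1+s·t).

1 1 983/1000
2 2 9551/10000
s(2y) = (1/(9551/10000) − 1)/(2) = 449/19102 ≈ 2.3505%

step 1 [1y] zero: DF = P = 983/1000 ≈ 0.983000
step 2 [2y] bond c/1=2/25: DF=(277537/250000 − 2/25·(0.983000))/(1+2/25) = 9551/10000 ≈ 0.955100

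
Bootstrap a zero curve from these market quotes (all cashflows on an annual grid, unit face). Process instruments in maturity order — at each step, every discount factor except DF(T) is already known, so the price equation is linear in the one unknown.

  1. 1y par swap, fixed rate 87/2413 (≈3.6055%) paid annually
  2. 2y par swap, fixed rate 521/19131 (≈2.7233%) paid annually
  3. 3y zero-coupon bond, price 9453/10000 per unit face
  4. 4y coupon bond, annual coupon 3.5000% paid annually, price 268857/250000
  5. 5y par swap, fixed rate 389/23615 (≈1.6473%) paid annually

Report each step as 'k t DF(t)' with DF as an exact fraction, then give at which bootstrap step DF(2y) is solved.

1 1 2413/2500
2 2 9479/10000
3 3 9453/10000
4 4 589/625
5 5 4611/5000
DF(2y) is solved at step 2

step 1 [1y] swap r/1=87/2413: DF=(1 − 87/2413·(0))/(1+87/2413) = 2413/2500 ≈ 0.965200
step 2 [2y] swap r/1=521/19131: DF=(1 − 521/19131·(0.965200))/(1+521/19131) = 9479/10000 ≈ 0.947900
step 3 [3y] zero: DF = P = 9453/10000 ≈ 0.945300
step 4 [4y] bond c/1=7/200: DF=(268857/250000 − 7/200·(0.965200+0.947900+0.945300))/(1+7/200) = 589/625 ≈ 0.942400
step 5 [5y] swap r/1=389/23615: DF=(1 − 389/23615·(0.965200+0.947900+0.945300+0.942400))/(1+389/23615) = 4611/5000 ≈ 0.922200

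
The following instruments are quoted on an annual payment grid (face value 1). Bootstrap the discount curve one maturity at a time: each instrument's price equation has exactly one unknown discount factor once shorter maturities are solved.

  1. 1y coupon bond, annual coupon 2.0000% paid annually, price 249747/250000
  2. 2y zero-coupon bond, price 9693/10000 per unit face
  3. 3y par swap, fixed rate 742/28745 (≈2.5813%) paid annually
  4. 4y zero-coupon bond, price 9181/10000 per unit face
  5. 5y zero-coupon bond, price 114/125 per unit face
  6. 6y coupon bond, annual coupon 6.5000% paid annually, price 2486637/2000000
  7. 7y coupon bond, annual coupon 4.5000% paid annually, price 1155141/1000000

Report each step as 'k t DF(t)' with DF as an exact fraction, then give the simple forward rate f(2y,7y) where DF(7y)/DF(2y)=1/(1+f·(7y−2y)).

1 1 4897/5000
2 2 9693/10000
3 3 4629/5000
4 4 9181/10000
5 5 114/125
6 6 8803/10000
7 7 8649/10000
f(2y,7y) = ((9693/10000)/(8649/10000) − 1)/(5) = 116/4805 ≈ 2.4142%

step 1 [1y] bond c/1=1/50: DF=(249747/250000 − 1/50·(0))/(1+1/50) = 4897/5000 ≈ 0.979400
step 2 [2y] zero: DF = P = 9693/10000 ≈ 0.969300
step 3 [3y] swap r/1=742/28745: DF=(1 − 742/28745·(0.979400+0.969300))/(1+742/28745) = 4629/5000 ≈ 0.925800
step 4 [4y] zero: DF = P = 9181/10000 ≈ 0.918100
step 5 [5y] zero: DF = P = 114/125 ≈ 0.912000
step 6 [6y] bond c/1=13/200: DF=(2486637/2000000 − 13/200·(0.979400+0.969300+0.925800+0.918100+0.912000))/(1+13/200) = 8803/10000 ≈ 0.880300
step 7 [7y] bond c/1=9/200: DF=(1155141/1000000 − 9/200·(0.979400+0.969300+0.925800+0.918100+0.912000+0.880300))/(1+9/200) = 8649/10000 ≈ 0.864900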